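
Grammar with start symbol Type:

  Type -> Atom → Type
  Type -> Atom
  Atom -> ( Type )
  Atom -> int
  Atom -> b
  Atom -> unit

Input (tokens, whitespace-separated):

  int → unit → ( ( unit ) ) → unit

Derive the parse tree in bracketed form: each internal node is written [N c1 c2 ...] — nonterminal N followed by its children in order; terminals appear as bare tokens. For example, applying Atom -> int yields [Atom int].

Type
Atom → Type
int → Type
int → Atom → Type
int → unit → Type
int → unit → Atom → Type
int → unit → ( Type ) → Type
int → unit → ( Atom ) → Type
int → unit → ( ( Type ) ) → Type
int → unit → ( ( Atom ) ) → Type
int → unit → ( ( unit ) ) → Type
int → unit → ( ( unit ) ) → Atom
int → unit → ( ( unit ) ) → unit

[Type [Atom int] → [Type [Atom unit] → [Type [Atom ( [Type [Atom ( [Type [Atom unit]] )]] )] → [Type [Atom unit]]]]]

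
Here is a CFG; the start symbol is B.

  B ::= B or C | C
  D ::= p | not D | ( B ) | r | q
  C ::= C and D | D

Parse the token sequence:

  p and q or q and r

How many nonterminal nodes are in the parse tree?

[B [B [C [C [D p]] and [D q]]] or [C [C [D q]] and [D r]]]

10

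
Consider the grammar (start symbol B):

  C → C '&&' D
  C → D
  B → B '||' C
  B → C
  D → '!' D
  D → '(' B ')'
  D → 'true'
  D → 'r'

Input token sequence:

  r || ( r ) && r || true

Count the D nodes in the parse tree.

5

[B [B [B [C [D r]]] || [C [C [D ( [B [C [D r]]] )]] && [D r]]] || [C [D true]]]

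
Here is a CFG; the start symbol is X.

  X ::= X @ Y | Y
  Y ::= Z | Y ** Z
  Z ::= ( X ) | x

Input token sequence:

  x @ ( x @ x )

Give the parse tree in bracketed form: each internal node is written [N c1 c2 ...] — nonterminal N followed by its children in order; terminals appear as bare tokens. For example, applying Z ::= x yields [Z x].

[X [X [Y [Z x]]] @ [Y [Z ( [X [X [Y [Z x]]] @ [Y [Z x]]] )]]]

X
X @ Y
Y @ Y
Z @ Y
x @ Y
x @ Z
x @ ( X )
x @ ( X @ Y )
x @ ( Y @ Y )
x @ ( Z @ Y )
x @ ( x @ Y )
x @ ( x @ Z )
x @ ( x @ x )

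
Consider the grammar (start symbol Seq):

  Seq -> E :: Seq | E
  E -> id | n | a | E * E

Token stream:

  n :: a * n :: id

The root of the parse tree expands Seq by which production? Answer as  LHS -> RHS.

Seq -> E :: Seq

[Seq [E n] :: [Seq [E [E a] * [E n]] :: [Seq [E id]]]]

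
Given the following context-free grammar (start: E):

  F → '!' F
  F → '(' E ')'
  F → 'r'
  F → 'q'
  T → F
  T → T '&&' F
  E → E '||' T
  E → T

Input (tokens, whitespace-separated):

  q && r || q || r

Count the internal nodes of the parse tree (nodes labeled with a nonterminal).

11

[E [E [E [T [T [F q]] && [F r]]] || [T [F q]]] || [T [F r]]]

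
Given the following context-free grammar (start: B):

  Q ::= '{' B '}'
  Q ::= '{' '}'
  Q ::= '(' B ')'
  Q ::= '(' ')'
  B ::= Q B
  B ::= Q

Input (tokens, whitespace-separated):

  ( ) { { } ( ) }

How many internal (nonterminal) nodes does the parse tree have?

[B [Q ( )] [B [Q { [B [Q { }] [B [Q ( )]]] }]]]

8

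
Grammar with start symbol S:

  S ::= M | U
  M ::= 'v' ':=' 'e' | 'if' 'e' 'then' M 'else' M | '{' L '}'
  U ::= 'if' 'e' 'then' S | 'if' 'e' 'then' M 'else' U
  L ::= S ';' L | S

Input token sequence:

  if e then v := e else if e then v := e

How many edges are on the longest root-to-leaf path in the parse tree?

5

[S [U if e then [M v := e] else [U if e then [S [M v := e]]]]]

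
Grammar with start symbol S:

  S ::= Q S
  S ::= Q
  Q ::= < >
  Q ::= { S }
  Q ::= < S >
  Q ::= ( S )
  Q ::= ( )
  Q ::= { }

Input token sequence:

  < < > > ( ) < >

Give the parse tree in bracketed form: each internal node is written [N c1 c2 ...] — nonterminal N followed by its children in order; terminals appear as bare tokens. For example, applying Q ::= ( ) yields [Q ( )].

S
Q S
< S > S
< Q > S
< < > > S
< < > > Q S
< < > > ( ) S
< < > > ( ) Q
< < > > ( ) < >

[S [Q < [S [Q < >]] >] [S [Q ( )] [S [Q < >]]]]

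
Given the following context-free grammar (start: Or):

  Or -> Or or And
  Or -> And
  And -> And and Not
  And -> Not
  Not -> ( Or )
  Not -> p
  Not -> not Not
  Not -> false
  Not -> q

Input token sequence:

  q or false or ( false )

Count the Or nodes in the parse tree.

[Or [Or [Or [And [Not q]]] or [And [Not false]]] or [And [Not ( [Or [And [Not false]]] )]]]

4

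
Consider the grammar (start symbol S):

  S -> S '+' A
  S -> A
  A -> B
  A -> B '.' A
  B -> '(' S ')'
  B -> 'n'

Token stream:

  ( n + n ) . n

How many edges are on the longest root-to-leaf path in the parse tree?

[S [A [B ( [S [S [A [B n]]] + [A [B n]]] )] . [A [B n]]]]

7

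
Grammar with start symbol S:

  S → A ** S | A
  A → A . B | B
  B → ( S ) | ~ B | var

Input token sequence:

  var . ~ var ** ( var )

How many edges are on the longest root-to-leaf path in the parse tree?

7

[S [A [A [B var]] . [B ~ [B var]]] ** [S [A [B ( [S [A [B var]]] )]]]]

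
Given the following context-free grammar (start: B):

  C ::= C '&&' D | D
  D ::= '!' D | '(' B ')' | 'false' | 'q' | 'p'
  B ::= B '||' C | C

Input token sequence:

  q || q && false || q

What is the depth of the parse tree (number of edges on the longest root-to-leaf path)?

5

[B [B [B [C [D q]]] || [C [C [D q]] && [D false]]] || [C [D q]]]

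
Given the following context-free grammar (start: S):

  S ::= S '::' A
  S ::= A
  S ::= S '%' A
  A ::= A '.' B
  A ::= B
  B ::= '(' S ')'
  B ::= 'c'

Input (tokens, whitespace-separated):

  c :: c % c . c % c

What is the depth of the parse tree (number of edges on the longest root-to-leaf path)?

[S [S [S [S [A [B c]]] :: [A [B c]]] % [A [A [B c]] . [B c]]] % [A [B c]]]

6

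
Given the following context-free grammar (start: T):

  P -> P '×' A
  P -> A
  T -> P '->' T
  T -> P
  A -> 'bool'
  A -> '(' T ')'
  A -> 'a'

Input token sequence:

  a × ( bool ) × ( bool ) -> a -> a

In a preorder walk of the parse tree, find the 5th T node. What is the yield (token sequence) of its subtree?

[T [P [P [P [A a]] × [A ( [T [P [A bool]]] )]] × [A ( [T [P [A bool]]] )]] -> [T [P [A a]] -> [T [P [A a]]]]]

a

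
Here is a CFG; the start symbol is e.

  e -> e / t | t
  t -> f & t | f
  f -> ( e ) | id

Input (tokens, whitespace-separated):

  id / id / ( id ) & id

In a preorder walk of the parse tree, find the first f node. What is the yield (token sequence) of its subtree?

id

[e [e [e [t [f id]]] / [t [f id]]] / [t [f ( [e [t [f id]]] )] & [t [f id]]]]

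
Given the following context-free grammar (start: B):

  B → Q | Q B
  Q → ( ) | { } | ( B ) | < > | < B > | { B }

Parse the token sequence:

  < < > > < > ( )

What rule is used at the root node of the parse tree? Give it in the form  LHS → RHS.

B → Q B

[B [Q < [B [Q < >]] >] [B [Q < >] [B [Q ( )]]]]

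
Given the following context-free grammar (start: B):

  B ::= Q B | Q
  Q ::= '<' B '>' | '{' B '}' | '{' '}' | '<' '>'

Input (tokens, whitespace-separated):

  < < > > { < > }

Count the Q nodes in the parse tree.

[B [Q < [B [Q < >]] >] [B [Q { [B [Q < >]] }]]]

4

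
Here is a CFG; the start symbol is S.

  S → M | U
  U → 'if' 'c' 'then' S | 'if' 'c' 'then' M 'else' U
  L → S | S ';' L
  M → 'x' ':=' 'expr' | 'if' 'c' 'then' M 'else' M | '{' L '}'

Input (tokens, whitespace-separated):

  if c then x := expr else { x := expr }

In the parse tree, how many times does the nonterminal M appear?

[S [M if c then [M x := expr] else [M { [L [S [M x := expr]]] }]]]

4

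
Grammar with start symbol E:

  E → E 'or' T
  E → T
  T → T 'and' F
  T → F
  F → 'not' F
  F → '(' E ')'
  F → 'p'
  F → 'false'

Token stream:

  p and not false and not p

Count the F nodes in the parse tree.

5

[E [T [T [T [F p]] and [F not [F false]]] and [F not [F p]]]]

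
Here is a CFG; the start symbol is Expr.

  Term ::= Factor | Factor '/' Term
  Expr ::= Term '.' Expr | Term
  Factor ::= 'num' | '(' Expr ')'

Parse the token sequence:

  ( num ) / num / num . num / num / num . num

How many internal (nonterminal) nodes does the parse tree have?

20

[Expr [Term [Factor ( [Expr [Term [Factor num]]] )] / [Term [Factor num] / [Term [Factor num]]]] . [Expr [Term [Factor num] / [Term [Factor num] / [Term [Factor num]]]] . [Expr [Term [Factor num]]]]]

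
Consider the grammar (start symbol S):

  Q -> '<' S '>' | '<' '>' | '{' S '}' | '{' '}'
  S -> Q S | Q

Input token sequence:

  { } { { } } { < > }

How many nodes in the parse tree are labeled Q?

5

[S [Q { }] [S [Q { [S [Q { }]] }] [S [Q { [S [Q < >]] }]]]]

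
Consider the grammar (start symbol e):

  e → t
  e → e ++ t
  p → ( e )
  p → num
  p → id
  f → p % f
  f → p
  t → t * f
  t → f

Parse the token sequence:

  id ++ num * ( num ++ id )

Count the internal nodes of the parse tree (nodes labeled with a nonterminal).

19

[e [e [t [f [p id]]]] ++ [t [t [f [p num]]] * [f [p ( [e [e [t [f [p num]]]] ++ [t [f [p id]]]] )]]]]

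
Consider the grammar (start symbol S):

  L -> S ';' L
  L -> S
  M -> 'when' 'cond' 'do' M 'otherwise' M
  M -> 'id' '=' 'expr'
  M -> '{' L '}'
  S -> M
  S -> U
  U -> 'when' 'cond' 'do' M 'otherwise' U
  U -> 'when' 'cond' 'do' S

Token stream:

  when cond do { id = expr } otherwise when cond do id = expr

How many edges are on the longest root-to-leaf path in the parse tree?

[S [U when cond do [M { [L [S [M id = expr]]] }] otherwise [U when cond do [S [M id = expr]]]]]

6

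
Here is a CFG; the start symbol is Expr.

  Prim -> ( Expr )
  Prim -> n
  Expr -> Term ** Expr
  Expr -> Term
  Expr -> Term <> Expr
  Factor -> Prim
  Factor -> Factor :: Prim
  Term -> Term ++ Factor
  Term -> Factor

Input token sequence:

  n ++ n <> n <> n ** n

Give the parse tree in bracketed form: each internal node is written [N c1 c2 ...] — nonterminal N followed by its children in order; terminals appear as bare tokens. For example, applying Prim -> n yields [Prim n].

Expr
Term <> Expr
Term ++ Factor <> Expr
Factor ++ Factor <> Expr
Prim ++ Factor <> Expr
n ++ Factor <> Expr
n ++ Prim <> Expr
n ++ n <> Expr
n ++ n <> Term <> Expr
n ++ n <> Factor <> Expr
n ++ n <> Prim <> Expr
n ++ n <> n <> Expr
n ++ n <> n <> Term ** Expr
n ++ n <> n <> Factor ** Expr
n ++ n <> n <> Prim ** Expr
n ++ n <> n <> n ** Expr
n ++ n <> n <> n ** Term
n ++ n <> n <> n ** Factor
n ++ n <> n <> n ** Prim
n ++ n <> n <> n ** n

[Expr [Term [Term [Factor [Prim n]]] ++ [Factor [Prim n]]] <> [Expr [Term [Factor [Prim n]]] <> [Expr [Term [Factor [Prim n]]] ** [Expr [Term [Factor [Prim n]]]]]]]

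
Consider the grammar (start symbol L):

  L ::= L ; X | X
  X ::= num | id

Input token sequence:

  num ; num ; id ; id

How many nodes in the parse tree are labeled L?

4

[L [L [L [L [X num]] ; [X num]] ; [X id]] ; [X id]]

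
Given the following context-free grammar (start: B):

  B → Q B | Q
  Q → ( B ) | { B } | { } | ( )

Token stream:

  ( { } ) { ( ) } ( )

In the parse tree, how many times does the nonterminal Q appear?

[B [Q ( [B [Q { }]] )] [B [Q { [B [Q ( )]] }] [B [Q ( )]]]]

5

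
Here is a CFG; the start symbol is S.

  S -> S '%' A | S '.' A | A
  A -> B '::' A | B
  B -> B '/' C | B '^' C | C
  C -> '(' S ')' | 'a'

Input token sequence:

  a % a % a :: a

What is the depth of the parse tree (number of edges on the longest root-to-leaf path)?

6

[S [S [S [A [B [C a]]]] % [A [B [C a]]]] % [A [B [C a]] :: [A [B [C a]]]]]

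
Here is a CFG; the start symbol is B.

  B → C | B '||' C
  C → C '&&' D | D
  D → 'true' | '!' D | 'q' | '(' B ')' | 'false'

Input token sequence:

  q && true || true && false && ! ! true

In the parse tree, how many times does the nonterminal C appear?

[B [B [C [C [D q]] && [D true]]] || [C [C [C [D true]] && [D false]] && [D ! [D ! [D true]]]]]

5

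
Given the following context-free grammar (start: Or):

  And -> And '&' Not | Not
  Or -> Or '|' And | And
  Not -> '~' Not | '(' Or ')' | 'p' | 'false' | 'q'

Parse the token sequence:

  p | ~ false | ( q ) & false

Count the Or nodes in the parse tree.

[Or [Or [Or [And [Not p]]] | [And [Not ~ [Not false]]]] | [And [And [Not ( [Or [And [Not q]]] )]] & [Not false]]]

4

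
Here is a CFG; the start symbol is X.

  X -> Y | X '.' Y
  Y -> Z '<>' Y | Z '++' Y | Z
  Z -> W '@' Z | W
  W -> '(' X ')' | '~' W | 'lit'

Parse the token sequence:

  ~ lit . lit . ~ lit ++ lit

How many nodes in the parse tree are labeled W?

6

[X [X [X [Y [Z [W ~ [W lit]]]]] . [Y [Z [W lit]]]] . [Y [Z [W ~ [W lit]]] ++ [Y [Z [W lit]]]]]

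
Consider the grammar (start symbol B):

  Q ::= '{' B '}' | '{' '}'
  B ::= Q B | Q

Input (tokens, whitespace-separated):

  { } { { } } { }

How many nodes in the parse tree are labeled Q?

4

[B [Q { }] [B [Q { [B [Q { }]] }] [B [Q { }]]]]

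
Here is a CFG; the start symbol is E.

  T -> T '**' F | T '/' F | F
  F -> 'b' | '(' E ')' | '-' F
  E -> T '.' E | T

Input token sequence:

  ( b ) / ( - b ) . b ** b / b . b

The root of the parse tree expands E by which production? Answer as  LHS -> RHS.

[E [T [T [F ( [E [T [F b]]] )]] / [F ( [E [T [F - [F b]]]] )]] . [E [T [T [T [F b]] ** [F b]] / [F b]] . [E [T [F b]]]]]

E -> T '.' E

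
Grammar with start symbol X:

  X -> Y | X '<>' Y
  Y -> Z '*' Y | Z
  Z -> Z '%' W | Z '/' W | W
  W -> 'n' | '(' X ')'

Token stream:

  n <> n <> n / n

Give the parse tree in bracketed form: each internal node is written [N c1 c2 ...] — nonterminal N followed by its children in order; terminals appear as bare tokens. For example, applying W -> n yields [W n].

X
X <> Y
X <> Y <> Y
Y <> Y <> Y
Z <> Y <> Y
W <> Y <> Y
n <> Y <> Y
n <> Z <> Y
n <> W <> Y
n <> n <> Y
n <> n <> Z
n <> n <> Z / W
n <> n <> W / W
n <> n <> n / W
n <> n <> n / n

[X [X [X [Y [Z [W n]]]] <> [Y [Z [W n]]]] <> [Y [Z [Z [W n]] / [W n]]]]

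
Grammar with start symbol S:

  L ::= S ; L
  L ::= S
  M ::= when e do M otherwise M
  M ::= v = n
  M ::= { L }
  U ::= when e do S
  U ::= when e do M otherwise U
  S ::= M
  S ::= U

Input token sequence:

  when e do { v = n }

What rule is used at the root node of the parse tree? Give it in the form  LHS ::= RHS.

S ::= U

[S [U when e do [S [M { [L [S [M v = n]]] }]]]]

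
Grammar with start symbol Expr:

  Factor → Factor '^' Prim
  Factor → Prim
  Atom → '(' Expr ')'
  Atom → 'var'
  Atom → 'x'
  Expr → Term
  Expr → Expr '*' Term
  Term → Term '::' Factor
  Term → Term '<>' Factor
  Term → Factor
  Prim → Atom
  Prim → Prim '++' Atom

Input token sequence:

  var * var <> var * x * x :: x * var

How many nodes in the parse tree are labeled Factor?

[Expr [Expr [Expr [Expr [Expr [Term [Factor [Prim [Atom var]]]]] * [Term [Term [Factor [Prim [Atom var]]]] <> [Factor [Prim [Atom var]]]]] * [Term [Factor [Prim [Atom x]]]]] * [Term [Term [Factor [Prim [Atom x]]]] :: [Factor [Prim [Atom x]]]]] * [Term [Factor [Prim [Atom var]]]]]

7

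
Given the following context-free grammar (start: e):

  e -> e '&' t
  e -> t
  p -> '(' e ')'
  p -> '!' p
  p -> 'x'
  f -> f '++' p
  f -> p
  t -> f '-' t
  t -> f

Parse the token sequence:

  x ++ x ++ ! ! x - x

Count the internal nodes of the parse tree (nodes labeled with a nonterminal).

13

[e [t [f [f [f [p x]] ++ [p x]] ++ [p ! [p ! [p x]]]] - [t [f [p x]]]]]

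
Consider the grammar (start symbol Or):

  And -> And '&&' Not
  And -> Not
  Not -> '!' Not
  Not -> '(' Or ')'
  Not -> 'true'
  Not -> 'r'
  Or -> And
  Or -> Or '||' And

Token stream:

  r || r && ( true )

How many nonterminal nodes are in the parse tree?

[Or [Or [And [Not r]]] || [And [And [Not r]] && [Not ( [Or [And [Not true]]] )]]]

11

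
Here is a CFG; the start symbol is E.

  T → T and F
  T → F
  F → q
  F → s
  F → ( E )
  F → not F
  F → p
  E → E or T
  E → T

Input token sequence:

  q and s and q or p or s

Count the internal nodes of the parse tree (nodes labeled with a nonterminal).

13

[E [E [E [T [T [T [F q]] and [F s]] and [F q]]] or [T [F p]]] or [T [F s]]]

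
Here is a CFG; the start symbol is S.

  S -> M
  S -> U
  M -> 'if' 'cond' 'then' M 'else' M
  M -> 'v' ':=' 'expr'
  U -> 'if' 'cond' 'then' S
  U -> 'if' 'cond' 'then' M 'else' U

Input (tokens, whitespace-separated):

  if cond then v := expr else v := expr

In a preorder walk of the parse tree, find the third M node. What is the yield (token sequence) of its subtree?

v := expr

[S [M if cond then [M v := expr] else [M v := expr]]]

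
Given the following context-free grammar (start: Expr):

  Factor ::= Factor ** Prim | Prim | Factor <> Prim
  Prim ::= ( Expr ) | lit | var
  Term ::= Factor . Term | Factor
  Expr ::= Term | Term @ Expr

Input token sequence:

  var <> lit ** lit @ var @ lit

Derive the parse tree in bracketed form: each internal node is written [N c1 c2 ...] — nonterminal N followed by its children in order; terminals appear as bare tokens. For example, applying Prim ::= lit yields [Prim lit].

[Expr [Term [Factor [Factor [Factor [Prim var]] <> [Prim lit]] ** [Prim lit]]] @ [Expr [Term [Factor [Prim var]]] @ [Expr [Term [Factor [Prim lit]]]]]]

Expr
Term @ Expr
Factor @ Expr
Factor ** Prim @ Expr
Factor <> Prim ** Prim @ Expr
Prim <> Prim ** Prim @ Expr
var <> Prim ** Prim @ Expr
var <> lit ** Prim @ Expr
var <> lit ** lit @ Expr
var <> lit ** lit @ Term @ Expr
var <> lit ** lit @ Factor @ Expr
var <> lit ** lit @ Prim @ Expr
var <> lit ** lit @ var @ Expr
var <> lit ** lit @ var @ Term
var <> lit ** lit @ var @ Factor
var <> lit ** lit @ var @ Prim
var <> lit ** lit @ var @ lit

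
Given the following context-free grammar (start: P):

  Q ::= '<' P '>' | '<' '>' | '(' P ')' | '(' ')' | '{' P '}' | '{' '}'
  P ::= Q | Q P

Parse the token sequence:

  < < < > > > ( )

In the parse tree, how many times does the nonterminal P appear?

[P [Q < [P [Q < [P [Q < >]] >]] >] [P [Q ( )]]]

4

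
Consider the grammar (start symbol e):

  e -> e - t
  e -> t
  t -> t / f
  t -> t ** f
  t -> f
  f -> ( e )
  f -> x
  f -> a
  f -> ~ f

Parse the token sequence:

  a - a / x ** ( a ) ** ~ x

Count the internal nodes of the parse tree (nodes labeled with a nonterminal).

16

[e [e [t [f a]]] - [t [t [t [t [f a]] / [f x]] ** [f ( [e [t [f a]]] )]] ** [f ~ [f x]]]]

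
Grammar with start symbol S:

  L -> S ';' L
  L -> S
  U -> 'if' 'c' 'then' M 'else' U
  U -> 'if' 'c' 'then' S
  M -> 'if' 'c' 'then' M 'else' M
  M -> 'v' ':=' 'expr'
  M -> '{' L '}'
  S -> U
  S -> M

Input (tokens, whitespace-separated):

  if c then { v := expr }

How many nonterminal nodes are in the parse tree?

[S [U if c then [S [M { [L [S [M v := expr]]] }]]]]

7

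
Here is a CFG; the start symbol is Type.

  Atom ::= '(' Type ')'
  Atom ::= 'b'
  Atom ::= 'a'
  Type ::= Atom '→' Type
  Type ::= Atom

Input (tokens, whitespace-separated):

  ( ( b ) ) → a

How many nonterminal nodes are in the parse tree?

8

[Type [Atom ( [Type [Atom ( [Type [Atom b]] )]] )] → [Type [Atom a]]]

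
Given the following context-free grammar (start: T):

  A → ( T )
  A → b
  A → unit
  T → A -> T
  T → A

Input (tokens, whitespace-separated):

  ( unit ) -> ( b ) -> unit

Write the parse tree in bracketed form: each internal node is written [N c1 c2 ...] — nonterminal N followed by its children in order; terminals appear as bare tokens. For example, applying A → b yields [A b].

T
A -> T
( T ) -> T
( A ) -> T
( unit ) -> T
( unit ) -> A -> T
( unit ) -> ( T ) -> T
( unit ) -> ( A ) -> T
( unit ) -> ( b ) -> T
( unit ) -> ( b ) -> A
( unit ) -> ( b ) -> unit

[T [A ( [T [A unit]] )] -> [T [A ( [T [A b]] )] -> [T [A unit]]]]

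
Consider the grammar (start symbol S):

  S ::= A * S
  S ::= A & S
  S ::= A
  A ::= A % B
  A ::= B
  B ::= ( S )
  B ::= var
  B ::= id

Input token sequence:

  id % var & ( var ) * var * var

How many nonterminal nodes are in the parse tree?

17

[S [A [A [B id]] % [B var]] & [S [A [B ( [S [A [B var]]] )]] * [S [A [B var]] * [S [A [B var]]]]]]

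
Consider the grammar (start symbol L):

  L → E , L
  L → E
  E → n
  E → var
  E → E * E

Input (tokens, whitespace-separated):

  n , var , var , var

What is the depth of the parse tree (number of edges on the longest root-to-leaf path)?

5

[L [E n] , [L [E var] , [L [E var] , [L [E var]]]]]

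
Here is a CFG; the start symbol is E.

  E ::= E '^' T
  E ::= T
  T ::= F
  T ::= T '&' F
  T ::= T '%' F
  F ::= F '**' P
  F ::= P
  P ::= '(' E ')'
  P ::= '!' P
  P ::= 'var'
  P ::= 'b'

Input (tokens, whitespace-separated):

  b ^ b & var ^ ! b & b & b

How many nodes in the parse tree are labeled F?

[E [E [E [T [F [P b]]]] ^ [T [T [F [P b]]] & [F [P var]]]] ^ [T [T [T [F [P ! [P b]]]] & [F [P b]]] & [F [P b]]]]

6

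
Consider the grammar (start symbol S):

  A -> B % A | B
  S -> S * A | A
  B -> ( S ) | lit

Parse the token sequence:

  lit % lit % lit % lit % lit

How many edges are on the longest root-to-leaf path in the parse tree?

7

[S [A [B lit] % [A [B lit] % [A [B lit] % [A [B lit] % [A [B lit]]]]]]]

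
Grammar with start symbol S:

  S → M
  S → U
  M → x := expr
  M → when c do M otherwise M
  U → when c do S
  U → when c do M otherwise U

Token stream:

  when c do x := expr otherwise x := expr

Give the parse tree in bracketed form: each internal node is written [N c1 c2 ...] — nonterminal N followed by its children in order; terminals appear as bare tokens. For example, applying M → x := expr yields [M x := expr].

S
M
when c do M otherwise M
when c do x := expr otherwise M
when c do x := expr otherwise x := expr

[S [M when c do [M x := expr] otherwise [M x := expr]]]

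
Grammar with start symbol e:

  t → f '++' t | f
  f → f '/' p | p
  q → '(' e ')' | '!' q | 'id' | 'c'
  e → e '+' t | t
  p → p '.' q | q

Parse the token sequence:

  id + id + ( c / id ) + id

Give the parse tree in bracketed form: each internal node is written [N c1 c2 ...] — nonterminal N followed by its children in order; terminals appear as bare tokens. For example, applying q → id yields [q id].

[e [e [e [e [t [f [p [q id]]]]] + [t [f [p [q id]]]]] + [t [f [p [q ( [e [t [f [f [p [q c]]] / [p [q id]]]]] )]]]]] + [t [f [p [q id]]]]]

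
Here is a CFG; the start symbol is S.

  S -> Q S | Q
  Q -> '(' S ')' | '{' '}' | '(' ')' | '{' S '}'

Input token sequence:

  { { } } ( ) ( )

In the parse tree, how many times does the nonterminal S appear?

4

[S [Q { [S [Q { }]] }] [S [Q ( )] [S [Q ( )]]]]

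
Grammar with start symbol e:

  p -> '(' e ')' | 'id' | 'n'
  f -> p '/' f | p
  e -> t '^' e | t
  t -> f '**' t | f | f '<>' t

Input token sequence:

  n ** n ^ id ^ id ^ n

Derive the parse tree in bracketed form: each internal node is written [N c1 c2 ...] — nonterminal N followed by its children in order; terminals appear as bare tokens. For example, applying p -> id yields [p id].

[e [t [f [p n]] ** [t [f [p n]]]] ^ [e [t [f [p id]]] ^ [e [t [f [p id]]] ^ [e [t [f [p n]]]]]]]

e
t ^ e
f ** t ^ e
p ** t ^ e
n ** t ^ e
n ** f ^ e
n ** p ^ e
n ** n ^ e
n ** n ^ t ^ e
n ** n ^ f ^ e
n ** n ^ p ^ e
n ** n ^ id ^ e
n ** n ^ id ^ t ^ e
n ** n ^ id ^ f ^ e
n ** n ^ id ^ p ^ e
n ** n ^ id ^ id ^ e
n ** n ^ id ^ id ^ t
n ** n ^ id ^ id ^ f
n ** n ^ id ^ id ^ p
n ** n ^ id ^ id ^ n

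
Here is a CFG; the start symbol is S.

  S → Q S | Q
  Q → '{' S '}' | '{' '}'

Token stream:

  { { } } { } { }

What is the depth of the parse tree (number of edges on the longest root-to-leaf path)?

[S [Q { [S [Q { }]] }] [S [Q { }] [S [Q { }]]]]

4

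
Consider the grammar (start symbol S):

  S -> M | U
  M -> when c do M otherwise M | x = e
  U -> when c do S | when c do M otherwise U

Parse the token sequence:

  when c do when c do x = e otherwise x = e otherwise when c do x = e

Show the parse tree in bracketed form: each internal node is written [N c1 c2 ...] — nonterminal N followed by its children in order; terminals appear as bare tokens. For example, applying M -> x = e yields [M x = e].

S
U
when c do M otherwise U
when c do when c do M otherwise M otherwise U
when c do when c do x = e otherwise M otherwise U
when c do when c do x = e otherwise x = e otherwise U
when c do when c do x = e otherwise x = e otherwise when c do S
when c do when c do x = e otherwise x = e otherwise when c do M
when c do when c do x = e otherwise x = e otherwise when c do x = e

[S [U when c do [M when c do [M x = e] otherwise [M x = e]] otherwise [U when c do [S [M x = e]]]]]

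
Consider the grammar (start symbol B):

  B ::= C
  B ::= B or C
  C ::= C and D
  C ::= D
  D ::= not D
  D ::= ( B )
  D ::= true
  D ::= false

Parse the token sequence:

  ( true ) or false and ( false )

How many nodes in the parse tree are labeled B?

4

[B [B [C [D ( [B [C [D true]]] )]]] or [C [C [D false]] and [D ( [B [C [D false]]] )]]]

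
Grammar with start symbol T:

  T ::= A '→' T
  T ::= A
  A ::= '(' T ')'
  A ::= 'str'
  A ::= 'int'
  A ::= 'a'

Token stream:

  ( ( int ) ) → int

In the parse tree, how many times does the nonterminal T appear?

4

[T [A ( [T [A ( [T [A int]] )]] )] → [T [A int]]]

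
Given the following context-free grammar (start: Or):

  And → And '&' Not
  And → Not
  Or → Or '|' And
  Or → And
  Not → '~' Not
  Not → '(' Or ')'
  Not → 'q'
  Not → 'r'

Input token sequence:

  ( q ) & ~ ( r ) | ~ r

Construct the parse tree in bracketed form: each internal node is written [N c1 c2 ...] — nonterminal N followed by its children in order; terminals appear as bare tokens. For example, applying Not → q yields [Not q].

[Or [Or [And [And [Not ( [Or [And [Not q]]] )]] & [Not ~ [Not ( [Or [And [Not r]]] )]]]] | [And [Not ~ [Not r]]]]

Or
Or | And
And | And
And & Not | And
Not & Not | And
( Or ) & Not | And
( And ) & Not | And
( Not ) & Not | And
( q ) & Not | And
( q ) & ~ Not | And
( q ) & ~ ( Or ) | And
( q ) & ~ ( And ) | And
( q ) & ~ ( Not ) | And
( q ) & ~ ( r ) | And
( q ) & ~ ( r ) | Not
( q ) & ~ ( r ) | ~ Not
( q ) & ~ ( r ) | ~ r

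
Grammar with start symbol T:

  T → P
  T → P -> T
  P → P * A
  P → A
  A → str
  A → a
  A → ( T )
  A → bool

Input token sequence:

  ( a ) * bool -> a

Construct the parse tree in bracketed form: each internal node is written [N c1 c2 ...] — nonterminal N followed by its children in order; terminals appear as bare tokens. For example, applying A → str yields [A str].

T
P -> T
P * A -> T
A * A -> T
( T ) * A -> T
( P ) * A -> T
( A ) * A -> T
( a ) * A -> T
( a ) * bool -> T
( a ) * bool -> P
( a ) * bool -> A
( a ) * bool -> a

[T [P [P [A ( [T [P [A a]]] )]] * [A bool]] -> [T [P [A a]]]]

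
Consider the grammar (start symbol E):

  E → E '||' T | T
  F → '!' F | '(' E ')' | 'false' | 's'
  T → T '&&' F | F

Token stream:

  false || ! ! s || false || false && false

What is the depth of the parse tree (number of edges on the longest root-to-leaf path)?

[E [E [E [E [T [F false]]] || [T [F ! [F ! [F s]]]]] || [T [F false]]] || [T [T [F false]] && [F false]]]

7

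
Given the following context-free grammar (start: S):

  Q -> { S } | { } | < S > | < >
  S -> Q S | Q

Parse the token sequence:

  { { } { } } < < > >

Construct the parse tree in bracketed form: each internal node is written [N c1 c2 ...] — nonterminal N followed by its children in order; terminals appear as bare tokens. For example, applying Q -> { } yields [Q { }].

S
Q S
{ S } S
{ Q S } S
{ { } S } S
{ { } Q } S
{ { } { } } S
{ { } { } } Q
{ { } { } } < S >
{ { } { } } < Q >
{ { } { } } < < > >

[S [Q { [S [Q { }] [S [Q { }]]] }] [S [Q < [S [Q < >]] >]]]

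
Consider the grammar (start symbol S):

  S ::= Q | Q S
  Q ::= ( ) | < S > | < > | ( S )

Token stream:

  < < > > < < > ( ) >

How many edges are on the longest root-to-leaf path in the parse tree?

[S [Q < [S [Q < >]] >] [S [Q < [S [Q < >] [S [Q ( )]]] >]]]

6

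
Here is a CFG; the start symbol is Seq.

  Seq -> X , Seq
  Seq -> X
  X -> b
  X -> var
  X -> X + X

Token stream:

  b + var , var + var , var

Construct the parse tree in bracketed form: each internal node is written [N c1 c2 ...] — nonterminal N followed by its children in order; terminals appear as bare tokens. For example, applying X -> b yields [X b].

[Seq [X [X b] + [X var]] , [Seq [X [X var] + [X var]] , [Seq [X var]]]]

Seq
X , Seq
X + X , Seq
b + X , Seq
b + var , Seq
b + var , X , Seq
b + var , X + X , Seq
b + var , var + X , Seq
b + var , var + var , Seq
b + var , var + var , X
b + var , var + var , var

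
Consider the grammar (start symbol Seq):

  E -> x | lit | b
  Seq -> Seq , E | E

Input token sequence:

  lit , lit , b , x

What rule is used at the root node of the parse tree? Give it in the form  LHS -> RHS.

[Seq [Seq [Seq [Seq [E lit]] , [E lit]] , [E b]] , [E x]]

Seq -> Seq , E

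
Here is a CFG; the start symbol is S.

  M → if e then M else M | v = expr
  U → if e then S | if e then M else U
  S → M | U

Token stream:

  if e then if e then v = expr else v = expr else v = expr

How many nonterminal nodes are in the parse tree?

[S [M if e then [M if e then [M v = expr] else [M v = expr]] else [M v = expr]]]

6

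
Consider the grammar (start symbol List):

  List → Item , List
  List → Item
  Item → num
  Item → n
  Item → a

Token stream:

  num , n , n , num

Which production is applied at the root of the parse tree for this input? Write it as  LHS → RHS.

[List [Item num] , [List [Item n] , [List [Item n] , [List [Item num]]]]]

List → Item , List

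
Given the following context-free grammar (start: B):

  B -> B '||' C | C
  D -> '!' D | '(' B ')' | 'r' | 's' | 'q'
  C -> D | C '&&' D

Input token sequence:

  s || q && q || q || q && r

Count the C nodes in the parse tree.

6

[B [B [B [B [C [D s]]] || [C [C [D q]] && [D q]]] || [C [D q]]] || [C [C [D q]] && [D r]]]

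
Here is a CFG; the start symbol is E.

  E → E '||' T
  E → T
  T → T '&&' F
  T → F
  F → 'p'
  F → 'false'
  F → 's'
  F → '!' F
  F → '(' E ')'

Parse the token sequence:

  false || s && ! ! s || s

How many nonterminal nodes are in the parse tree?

13

[E [E [E [T [F false]]] || [T [T [F s]] && [F ! [F ! [F s]]]]] || [T [F s]]]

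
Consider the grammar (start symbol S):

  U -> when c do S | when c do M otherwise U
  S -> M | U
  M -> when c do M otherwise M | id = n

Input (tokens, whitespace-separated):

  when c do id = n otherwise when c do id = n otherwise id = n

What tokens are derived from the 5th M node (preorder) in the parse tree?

[S [M when c do [M id = n] otherwise [M when c do [M id = n] otherwise [M id = n]]]]

id = n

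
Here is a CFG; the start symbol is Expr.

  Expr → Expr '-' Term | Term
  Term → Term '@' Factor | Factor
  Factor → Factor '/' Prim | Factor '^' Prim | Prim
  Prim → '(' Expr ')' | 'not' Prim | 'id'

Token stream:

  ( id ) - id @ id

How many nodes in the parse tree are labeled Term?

4

[Expr [Expr [Term [Factor [Prim ( [Expr [Term [Factor [Prim id]]]] )]]]] - [Term [Term [Factor [Prim id]]] @ [Factor [Prim id]]]]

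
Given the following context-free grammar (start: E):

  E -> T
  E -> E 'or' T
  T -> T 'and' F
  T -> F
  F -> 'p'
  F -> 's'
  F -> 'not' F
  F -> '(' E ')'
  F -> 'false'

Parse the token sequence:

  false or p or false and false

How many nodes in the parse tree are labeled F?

[E [E [E [T [F false]]] or [T [F p]]] or [T [T [F false]] and [F false]]]

4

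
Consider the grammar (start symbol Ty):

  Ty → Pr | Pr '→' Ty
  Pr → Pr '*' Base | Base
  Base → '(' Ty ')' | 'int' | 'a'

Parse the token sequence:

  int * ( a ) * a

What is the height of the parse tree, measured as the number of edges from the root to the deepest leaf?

[Ty [Pr [Pr [Pr [Base int]] * [Base ( [Ty [Pr [Base a]]] )]] * [Base a]]]

7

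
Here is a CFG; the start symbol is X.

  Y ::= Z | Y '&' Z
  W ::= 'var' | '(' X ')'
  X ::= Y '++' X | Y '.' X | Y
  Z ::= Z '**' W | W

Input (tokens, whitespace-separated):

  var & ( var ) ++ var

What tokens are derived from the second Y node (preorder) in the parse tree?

var

[X [Y [Y [Z [W var]]] & [Z [W ( [X [Y [Z [W var]]]] )]]] ++ [X [Y [Z [W var]]]]]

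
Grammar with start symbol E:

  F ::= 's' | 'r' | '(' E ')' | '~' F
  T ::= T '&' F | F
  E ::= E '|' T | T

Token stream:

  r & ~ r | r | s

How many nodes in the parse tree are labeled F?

[E [E [E [T [T [F r]] & [F ~ [F r]]]] | [T [F r]]] | [T [F s]]]

5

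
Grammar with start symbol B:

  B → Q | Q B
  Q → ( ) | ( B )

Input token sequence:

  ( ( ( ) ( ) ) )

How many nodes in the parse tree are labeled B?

4

[B [Q ( [B [Q ( [B [Q ( )] [B [Q ( )]]] )]] )]]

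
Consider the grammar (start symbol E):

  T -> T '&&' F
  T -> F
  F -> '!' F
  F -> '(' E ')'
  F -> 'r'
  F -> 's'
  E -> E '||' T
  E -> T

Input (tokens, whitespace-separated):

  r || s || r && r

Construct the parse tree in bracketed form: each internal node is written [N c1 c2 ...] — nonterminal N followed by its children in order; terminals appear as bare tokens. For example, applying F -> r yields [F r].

[E [E [E [T [F r]]] || [T [F s]]] || [T [T [F r]] && [F r]]]

E
E || T
E || T || T
T || T || T
F || T || T
r || T || T
r || F || T
r || s || T
r || s || T && F
r || s || F && F
r || s || r && F
r || s || r && r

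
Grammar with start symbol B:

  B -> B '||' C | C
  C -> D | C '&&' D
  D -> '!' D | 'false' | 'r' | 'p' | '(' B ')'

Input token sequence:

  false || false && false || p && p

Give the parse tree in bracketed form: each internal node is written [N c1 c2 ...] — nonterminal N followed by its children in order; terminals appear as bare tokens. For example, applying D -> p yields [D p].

[B [B [B [C [D false]]] || [C [C [D false]] && [D false]]] || [C [C [D p]] && [D p]]]

B
B || C
B || C || C
C || C || C
D || C || C
false || C || C
false || C && D || C
false || D && D || C
false || false && D || C
false || false && false || C
false || false && false || C && D
false || false && false || D && D
false || false && false || p && D
false || false && false || p && p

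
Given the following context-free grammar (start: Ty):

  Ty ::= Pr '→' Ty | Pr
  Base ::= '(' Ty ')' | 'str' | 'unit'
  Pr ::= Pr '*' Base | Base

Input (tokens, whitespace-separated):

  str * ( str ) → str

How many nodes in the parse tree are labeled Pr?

[Ty [Pr [Pr [Base str]] * [Base ( [Ty [Pr [Base str]]] )]] → [Ty [Pr [Base str]]]]

4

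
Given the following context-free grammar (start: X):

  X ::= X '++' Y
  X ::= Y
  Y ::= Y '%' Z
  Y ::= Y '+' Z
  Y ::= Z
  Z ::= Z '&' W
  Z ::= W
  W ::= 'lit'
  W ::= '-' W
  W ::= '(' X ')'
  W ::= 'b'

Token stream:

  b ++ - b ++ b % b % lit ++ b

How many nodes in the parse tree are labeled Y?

[X [X [X [X [Y [Z [W b]]]] ++ [Y [Z [W - [W b]]]]] ++ [Y [Y [Y [Z [W b]]] % [Z [W b]]] % [Z [W lit]]]] ++ [Y [Z [W b]]]]

6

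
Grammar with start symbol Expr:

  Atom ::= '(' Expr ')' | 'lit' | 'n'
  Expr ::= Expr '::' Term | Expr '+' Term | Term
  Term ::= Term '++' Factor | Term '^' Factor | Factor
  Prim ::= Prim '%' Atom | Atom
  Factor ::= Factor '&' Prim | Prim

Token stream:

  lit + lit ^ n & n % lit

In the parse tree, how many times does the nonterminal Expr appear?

[Expr [Expr [Term [Factor [Prim [Atom lit]]]]] + [Term [Term [Factor [Prim [Atom lit]]]] ^ [Factor [Factor [Prim [Atom n]]] & [Prim [Prim [Atom n]] % [Atom lit]]]]]

2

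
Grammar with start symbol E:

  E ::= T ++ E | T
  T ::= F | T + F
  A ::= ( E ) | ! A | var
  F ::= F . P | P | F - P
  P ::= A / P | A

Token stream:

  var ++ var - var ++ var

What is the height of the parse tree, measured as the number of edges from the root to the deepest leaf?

7

[E [T [F [P [A var]]]] ++ [E [T [F [F [P [A var]]] - [P [A var]]]] ++ [E [T [F [P [A var]]]]]]]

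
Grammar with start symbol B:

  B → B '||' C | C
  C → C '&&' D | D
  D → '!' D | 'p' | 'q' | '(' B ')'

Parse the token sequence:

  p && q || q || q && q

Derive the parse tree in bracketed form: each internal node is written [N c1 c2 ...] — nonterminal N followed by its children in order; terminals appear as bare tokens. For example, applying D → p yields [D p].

B
B || C
B || C || C
C || C || C
C && D || C || C
D && D || C || C
p && D || C || C
p && q || C || C
p && q || D || C
p && q || q || C
p && q || q || C && D
p && q || q || D && D
p && q || q || q && D
p && q || q || q && q

[B [B [B [C [C [D p]] && [D q]]] || [C [D q]]] || [C [C [D q]] && [D q]]]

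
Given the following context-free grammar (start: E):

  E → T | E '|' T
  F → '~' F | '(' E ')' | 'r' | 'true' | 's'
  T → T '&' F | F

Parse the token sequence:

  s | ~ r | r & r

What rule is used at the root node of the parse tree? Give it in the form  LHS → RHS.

[E [E [E [T [F s]]] | [T [F ~ [F r]]]] | [T [T [F r]] & [F r]]]

E → E '|' T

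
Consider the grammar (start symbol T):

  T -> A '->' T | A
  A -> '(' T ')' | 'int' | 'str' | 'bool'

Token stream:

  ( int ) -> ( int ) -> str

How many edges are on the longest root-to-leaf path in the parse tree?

[T [A ( [T [A int]] )] -> [T [A ( [T [A int]] )] -> [T [A str]]]]

5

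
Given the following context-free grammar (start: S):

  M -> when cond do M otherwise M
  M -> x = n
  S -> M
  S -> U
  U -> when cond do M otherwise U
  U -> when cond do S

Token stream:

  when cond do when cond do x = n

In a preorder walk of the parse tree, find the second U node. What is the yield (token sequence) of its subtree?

[S [U when cond do [S [U when cond do [S [M x = n]]]]]]

when cond do x = n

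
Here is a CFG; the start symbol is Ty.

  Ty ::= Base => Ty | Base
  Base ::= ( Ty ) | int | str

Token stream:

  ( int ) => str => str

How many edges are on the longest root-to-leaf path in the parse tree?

[Ty [Base ( [Ty [Base int]] )] => [Ty [Base str] => [Ty [Base str]]]]

4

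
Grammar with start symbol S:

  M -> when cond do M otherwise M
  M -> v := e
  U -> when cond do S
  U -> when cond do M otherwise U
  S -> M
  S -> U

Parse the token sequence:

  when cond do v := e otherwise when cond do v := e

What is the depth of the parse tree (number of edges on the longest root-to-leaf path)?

5

[S [U when cond do [M v := e] otherwise [U when cond do [S [M v := e]]]]]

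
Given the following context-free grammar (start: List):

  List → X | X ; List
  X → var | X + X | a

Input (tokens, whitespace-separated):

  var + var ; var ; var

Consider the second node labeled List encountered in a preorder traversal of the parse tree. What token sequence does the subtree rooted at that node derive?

[List [X [X var] + [X var]] ; [List [X var] ; [List [X var]]]]

var ; var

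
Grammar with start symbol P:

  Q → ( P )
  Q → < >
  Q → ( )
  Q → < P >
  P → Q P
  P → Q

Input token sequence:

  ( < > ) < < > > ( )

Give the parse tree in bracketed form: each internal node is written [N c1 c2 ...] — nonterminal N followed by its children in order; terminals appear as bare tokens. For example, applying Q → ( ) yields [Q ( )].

[P [Q ( [P [Q < >]] )] [P [Q < [P [Q < >]] >] [P [Q ( )]]]]

P
Q P
( P ) P
( Q ) P
( < > ) P
( < > ) Q P
( < > ) < P > P
( < > ) < Q > P
( < > ) < < > > P
( < > ) < < > > Q
( < > ) < < > > ( )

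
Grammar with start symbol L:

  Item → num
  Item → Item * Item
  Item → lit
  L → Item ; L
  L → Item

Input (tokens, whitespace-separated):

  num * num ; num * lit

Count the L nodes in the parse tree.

[L [Item [Item num] * [Item num]] ; [L [Item [Item num] * [Item lit]]]]

2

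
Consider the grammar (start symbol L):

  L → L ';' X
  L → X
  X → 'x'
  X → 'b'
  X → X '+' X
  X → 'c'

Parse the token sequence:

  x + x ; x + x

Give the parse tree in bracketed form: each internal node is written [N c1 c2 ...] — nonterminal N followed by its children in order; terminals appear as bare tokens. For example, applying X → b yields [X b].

[L [L [X [X x] + [X x]]] ; [X [X x] + [X x]]]

L
L ; X
X ; X
X + X ; X
x + X ; X
x + x ; X
x + x ; X + X
x + x ; x + X
x + x ; x + x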